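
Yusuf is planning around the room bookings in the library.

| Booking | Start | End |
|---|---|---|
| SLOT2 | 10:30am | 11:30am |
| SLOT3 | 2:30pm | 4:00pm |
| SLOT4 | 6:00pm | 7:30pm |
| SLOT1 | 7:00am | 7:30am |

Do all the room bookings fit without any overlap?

Sorted by start: SLOT1, SLOT2, SLOT3, SLOT4.
SLOT2 starts after SLOT1 ends; SLOT1 is clear from here.
SLOT3 starts after SLOT2 ends; SLOT2 is clear from here.
SLOT4 starts after SLOT3 ends.
Every pair is clear; the schedule has no overlaps.

Yes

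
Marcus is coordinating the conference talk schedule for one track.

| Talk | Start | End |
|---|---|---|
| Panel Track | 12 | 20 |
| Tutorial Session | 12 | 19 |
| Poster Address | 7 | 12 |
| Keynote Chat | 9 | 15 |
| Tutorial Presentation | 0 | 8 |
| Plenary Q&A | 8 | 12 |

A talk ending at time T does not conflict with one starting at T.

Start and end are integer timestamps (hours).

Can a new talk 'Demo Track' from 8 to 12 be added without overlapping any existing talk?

Tutorial Presentation: ends 8 at or before Demo Track starts 8 → clear.
Poster Address: starts 7 before Demo Track ends 12, and ends 12 after Demo Track starts 8 → overlap.
Plenary Q&A: starts 8 before Demo Track ends 12, and ends 12 after Demo Track starts 8 → overlap.
Keynote Chat: starts 9 before Demo Track ends 12, and ends 15 after Demo Track starts 8 → overlap.
Tutorial Session: starts 12 at or after Demo Track ends 12 → clear.
Panel Track: starts 12 at or after Demo Track ends 12 → clear.
Demo Track overlaps Poster Address, Keynote Chat, Plenary Q&A.

No — it overlaps Keynote Chat, Plenary Q&A, Poster Address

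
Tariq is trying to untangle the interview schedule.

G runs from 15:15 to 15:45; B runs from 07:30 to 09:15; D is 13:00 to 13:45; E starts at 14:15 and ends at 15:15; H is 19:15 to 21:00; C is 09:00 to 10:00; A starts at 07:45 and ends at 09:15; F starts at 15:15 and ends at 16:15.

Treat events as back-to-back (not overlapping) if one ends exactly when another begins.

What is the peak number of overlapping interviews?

3

Sort all start/end points and keep a running count:
07:30 start B → 1
07:45 start A → 2
09:00 start C → 3
09:15 end A → 2
09:15 end B → 1
10:00 end C → 0
13:00 start D → 1
13:45 end D → 0
14:15 start E → 1
15:15 end E → 0
15:15 start F → 1
15:15 start G → 2
15:45 end G → 1
16:15 end F → 0
19:15 start H → 1
21:00 end H → 0
Peak is 3, at 09:00 (A, B, C).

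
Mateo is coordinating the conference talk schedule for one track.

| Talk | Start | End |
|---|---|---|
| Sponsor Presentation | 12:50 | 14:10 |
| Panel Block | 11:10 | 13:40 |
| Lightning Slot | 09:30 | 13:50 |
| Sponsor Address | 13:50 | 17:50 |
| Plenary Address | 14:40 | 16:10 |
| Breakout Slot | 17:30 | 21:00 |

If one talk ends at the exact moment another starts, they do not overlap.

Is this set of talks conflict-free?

No

Sorted by start: Lightning Slot, Panel Block, Sponsor Presentation, Sponsor Address, Plenary Address, Breakout Slot.
Panel Block starts before Lightning Slot ends → Lightning Slot and Panel Block overlap.
That's a conflict, so the schedule is not conflict-free.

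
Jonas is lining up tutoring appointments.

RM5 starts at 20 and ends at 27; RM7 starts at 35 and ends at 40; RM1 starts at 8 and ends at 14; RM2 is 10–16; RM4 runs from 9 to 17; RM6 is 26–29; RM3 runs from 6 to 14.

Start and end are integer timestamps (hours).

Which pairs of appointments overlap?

RM1 & RM2, RM1 & RM3, RM1 & RM4, RM2 & RM3, RM2 & RM4, RM3 & RM4, RM5 & RM6

Sorted by start: RM3, RM1, RM4, RM2, RM5, RM6, RM7.
RM1 starts before RM3 ends → RM3 and RM1 overlap.
RM4 starts before RM3 ends → RM3 and RM4 overlap.
RM2 starts before RM3 ends → RM3 and RM2 overlap.
RM5 starts after RM3 ends, so RM3 has no further overlaps.
RM4 starts before RM1 ends → RM1 and RM4 overlap.
RM2 starts before RM1 ends → RM1 and RM2 overlap.
RM5 starts after RM1 ends, so RM1 has no further overlaps.
RM2 starts before RM4 ends → RM4 and RM2 overlap.
RM5 starts after RM4 ends, so RM4 has no further overlaps.
RM5 starts after RM2 ends, so RM2 has no further overlaps.
RM6 starts before RM5 ends → RM5 and RM6 overlap.
RM7 starts after RM5 ends.
RM7 starts after RM6 ends.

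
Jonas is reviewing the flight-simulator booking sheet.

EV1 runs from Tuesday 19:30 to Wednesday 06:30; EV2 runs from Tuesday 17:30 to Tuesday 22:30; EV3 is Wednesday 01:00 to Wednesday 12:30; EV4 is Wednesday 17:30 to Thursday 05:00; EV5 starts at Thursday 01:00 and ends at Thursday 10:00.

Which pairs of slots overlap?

EV1 & EV2, EV1 & EV3, EV4 & EV5

Two intervals overlap when each starts before the other ends.
Sorted by start: EV2, EV1, EV3, EV4, EV5.
EV1 starts before EV2 ends → EV2 and EV1 overlap.
EV3 starts after EV2 ends, so EV2 has no further overlaps.
EV3 starts before EV1 ends → EV1 and EV3 overlap.
EV4 starts after EV1 ends, so EV1 has no further overlaps.
EV4 starts after EV3 ends, so EV3 has no further overlaps.
EV5 starts before EV4 ends → EV4 and EV5 overlap.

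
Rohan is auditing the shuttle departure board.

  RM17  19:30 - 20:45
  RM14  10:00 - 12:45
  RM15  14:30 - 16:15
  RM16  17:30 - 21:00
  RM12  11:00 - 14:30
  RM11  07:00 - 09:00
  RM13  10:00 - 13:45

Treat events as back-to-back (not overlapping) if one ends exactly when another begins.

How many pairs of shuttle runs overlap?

Sorted by start: RM11, RM13, RM14, RM12, RM15, RM16, RM17.
RM13 starts after RM11 ends; RM11 is clear from here.
RM14 starts before RM13 ends → RM13 and RM14 overlap.
RM12 starts before RM13 ends → RM13 and RM12 overlap.
RM15 starts after RM13 ends; RM13 is clear from here.
RM12 starts before RM14 ends → RM14 and RM12 overlap.
RM15 starts after RM14 ends; RM14 is clear from here.
RM15 starts exactly when RM12 ends (back-to-back, no overlap); RM12 is clear from here.
RM16 starts after RM15 ends; RM15 is clear from here.
RM17 starts before RM16 ends → RM16 and RM17 overlap.
Overlapping pairs: RM12 & RM13, RM12 & RM14, RM13 & RM14, RM16 & RM17 — 4 in total.

4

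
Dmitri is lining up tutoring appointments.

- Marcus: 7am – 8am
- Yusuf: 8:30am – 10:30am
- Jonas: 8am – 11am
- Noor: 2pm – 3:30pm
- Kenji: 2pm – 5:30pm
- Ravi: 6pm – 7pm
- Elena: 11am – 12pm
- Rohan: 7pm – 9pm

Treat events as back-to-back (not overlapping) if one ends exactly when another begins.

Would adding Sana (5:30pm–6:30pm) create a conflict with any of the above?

Yes — it overlaps Ravi

Marcus: ends 8am at or before Sana starts 5:30pm → clear.
Jonas: ends 11am at or before Sana starts 5:30pm → clear.
Yusuf: ends 10:30am at or before Sana starts 5:30pm → clear.
Elena: ends 12pm at or before Sana starts 5:30pm → clear.
Noor: ends 3:30pm at or before Sana starts 5:30pm → clear.
Kenji: ends 5:30pm at or before Sana starts 5:30pm → clear.
Ravi: starts 6pm before Sana ends 6:30pm, and ends 7pm after Sana starts 5:30pm → overlap.
Rohan: starts 7pm at or after Sana ends 6:30pm → clear.
Sana overlaps Ravi.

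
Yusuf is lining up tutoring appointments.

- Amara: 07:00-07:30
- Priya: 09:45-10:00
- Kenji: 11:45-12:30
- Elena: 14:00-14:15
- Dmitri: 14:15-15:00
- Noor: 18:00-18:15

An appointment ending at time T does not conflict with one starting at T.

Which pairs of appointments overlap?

no overlapping pairs

Check each pair: they overlap iff neither finishes before the other starts.
Sorted by start: Amara, Priya, Kenji, Elena, Dmitri, Noor.
Priya starts after Amara ends, so nothing later overlaps Amara either.
Kenji starts after Priya ends, so nothing later overlaps Priya either.
Elena starts after Kenji ends, so nothing later overlaps Kenji either.
Dmitri starts exactly when Elena ends (back-to-back, no overlap), so nothing later overlaps Elena either.
Noor starts after Dmitri ends.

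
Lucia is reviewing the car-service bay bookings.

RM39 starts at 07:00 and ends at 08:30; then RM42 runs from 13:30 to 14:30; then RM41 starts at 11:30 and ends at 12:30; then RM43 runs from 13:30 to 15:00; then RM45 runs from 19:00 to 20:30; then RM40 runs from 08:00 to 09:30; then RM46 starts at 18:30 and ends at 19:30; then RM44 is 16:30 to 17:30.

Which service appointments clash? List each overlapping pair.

Sorted by start: RM39, RM40, RM41, RM42, RM43, RM44, RM46, RM45.
RM40 starts before RM39 ends → RM39 and RM40 overlap.
RM41 starts after RM39 ends; RM39 is clear from here.
RM41 starts after RM40 ends; RM40 is clear from here.
RM42 starts after RM41 ends; RM41 is clear from here.
RM43 starts before RM42 ends → RM42 and RM43 overlap.
RM44 starts after RM42 ends; RM42 is clear from here.
RM44 starts after RM43 ends; RM43 is clear from here.
RM46 starts after RM44 ends; RM44 is clear from here.
RM45 starts before RM46 ends → RM46 and RM45 overlap.

RM39 & RM40, RM42 & RM43, RM45 & RM46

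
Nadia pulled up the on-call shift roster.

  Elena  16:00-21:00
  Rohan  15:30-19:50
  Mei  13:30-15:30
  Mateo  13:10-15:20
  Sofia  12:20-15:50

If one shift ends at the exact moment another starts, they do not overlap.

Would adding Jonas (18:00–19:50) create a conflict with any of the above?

Sofia: ends 15:50 at or before Jonas starts 18:00 → clear.
Mateo: ends 15:20 at or before Jonas starts 18:00 → clear.
Mei: ends 15:30 at or before Jonas starts 18:00 → clear.
Rohan: starts 15:30 before Jonas ends 19:50, and ends 19:50 after Jonas starts 18:00 → overlap.
Elena: starts 16:00 before Jonas ends 19:50, and ends 21:00 after Jonas starts 18:00 → overlap.
Jonas overlaps Elena, Rohan.

Yes — it overlaps Elena, Rohan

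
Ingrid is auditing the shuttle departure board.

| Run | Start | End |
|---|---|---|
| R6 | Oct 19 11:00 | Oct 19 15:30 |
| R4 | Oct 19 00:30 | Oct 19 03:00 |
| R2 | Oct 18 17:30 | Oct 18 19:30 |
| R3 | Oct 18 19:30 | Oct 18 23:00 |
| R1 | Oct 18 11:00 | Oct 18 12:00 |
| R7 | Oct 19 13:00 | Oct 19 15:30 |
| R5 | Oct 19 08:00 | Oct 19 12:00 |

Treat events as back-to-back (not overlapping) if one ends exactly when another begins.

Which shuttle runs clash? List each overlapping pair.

Sorted by start: R1, R2, R3, R4, R5, R6, R7.
R2 starts after R1 ends; R1 is clear from here.
R3 starts exactly when R2 ends (back-to-back, no overlap); R2 is clear from here.
R4 starts after R3 ends; R3 is clear from here.
R5 starts after R4 ends; R4 is clear from here.
R6 starts before R5 ends → R5 and R6 overlap.
R7 starts after R5 ends.
R7 starts before R6 ends → R6 and R7 overlap.

R5 & R6, R6 & R7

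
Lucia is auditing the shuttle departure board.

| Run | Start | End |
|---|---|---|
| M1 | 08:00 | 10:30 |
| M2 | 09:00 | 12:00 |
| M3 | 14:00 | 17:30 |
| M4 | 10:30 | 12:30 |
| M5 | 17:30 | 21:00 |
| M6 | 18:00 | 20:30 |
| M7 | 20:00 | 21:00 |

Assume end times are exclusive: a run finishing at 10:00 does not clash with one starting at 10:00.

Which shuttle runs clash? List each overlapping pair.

M1 & M2, M2 & M4, M5 & M6, M5 & M7, M6 & M7

Sorted by start: M1, M2, M4, M3, M5, M6, M7.
M2 starts before M1 ends → M1 and M2 overlap.
M4 starts exactly when M1 ends (back-to-back, no overlap), so M1 has no further overlaps.
M4 starts before M2 ends → M2 and M4 overlap.
M3 starts after M2 ends, so M2 has no further overlaps.
M3 starts after M4 ends, so M4 has no further overlaps.
M5 starts exactly when M3 ends (back-to-back, no overlap), so M3 has no further overlaps.
M6 starts before M5 ends → M5 and M6 overlap.
M7 starts before M5 ends → M5 and M7 overlap.
M7 starts before M6 ends → M6 and M7 overlap.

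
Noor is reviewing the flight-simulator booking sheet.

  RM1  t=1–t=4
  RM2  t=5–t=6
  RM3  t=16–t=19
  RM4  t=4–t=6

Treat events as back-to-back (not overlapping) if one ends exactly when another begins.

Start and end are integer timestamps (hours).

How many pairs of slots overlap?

1

Sorted by start: RM1, RM4, RM2, RM3.
RM4 starts exactly when RM1 ends (back-to-back, no overlap) — done with RM1.
RM2 starts before RM4 ends → RM4 and RM2 overlap.
RM3 starts after RM4 ends.
RM3 starts after RM2 ends.
Overlapping pairs: RM2 & RM4 — 1 in total.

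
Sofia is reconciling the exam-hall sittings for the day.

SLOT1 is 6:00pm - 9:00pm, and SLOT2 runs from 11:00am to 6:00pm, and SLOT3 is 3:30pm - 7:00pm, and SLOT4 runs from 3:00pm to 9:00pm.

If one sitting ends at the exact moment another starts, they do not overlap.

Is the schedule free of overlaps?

Two intervals overlap when each starts before the other ends.
Sorted by start: SLOT2, SLOT4, SLOT3, SLOT1.
SLOT4 starts before SLOT2 ends → SLOT2 and SLOT4 overlap.
That's a conflict, so the schedule is not conflict-free.

No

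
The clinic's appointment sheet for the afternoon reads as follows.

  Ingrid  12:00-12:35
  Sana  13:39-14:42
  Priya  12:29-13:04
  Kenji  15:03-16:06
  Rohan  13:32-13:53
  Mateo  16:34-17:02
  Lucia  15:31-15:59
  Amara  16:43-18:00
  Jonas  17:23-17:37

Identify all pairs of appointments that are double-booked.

Sorted by start: Ingrid, Priya, Rohan, Sana, Kenji, Lucia, Mateo, Amara, Jonas.
Priya starts before Ingrid ends → Ingrid and Priya overlap.
Rohan starts after Ingrid ends — done with Ingrid.
Rohan starts after Priya ends — done with Priya.
Sana starts before Rohan ends → Rohan and Sana overlap.
Kenji starts after Rohan ends — done with Rohan.
Kenji starts after Sana ends — done with Sana.
Lucia starts before Kenji ends → Kenji and Lucia overlap.
Mateo starts after Kenji ends — done with Kenji.
Mateo starts after Lucia ends — done with Lucia.
Amara starts before Mateo ends → Mateo and Amara overlap.
Jonas starts after Mateo ends.
Jonas starts before Amara ends → Amara and Jonas overlap.

Amara & Jonas, Amara & Mateo, Ingrid & Priya, Kenji & Lucia, Rohan & Sana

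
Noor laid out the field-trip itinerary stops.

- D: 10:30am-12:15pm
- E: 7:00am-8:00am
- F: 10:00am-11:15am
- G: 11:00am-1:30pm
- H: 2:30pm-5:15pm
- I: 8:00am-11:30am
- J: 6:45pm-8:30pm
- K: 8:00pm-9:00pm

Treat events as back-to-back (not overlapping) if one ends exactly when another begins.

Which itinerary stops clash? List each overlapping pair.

Two intervals overlap when each starts before the other ends.
Sorted by start: E, I, F, D, G, H, J, K.
I starts exactly when E ends (back-to-back, no overlap), so nothing later overlaps E either.
F starts before I ends → I and F overlap.
D starts before I ends → I and D overlap.
G starts before I ends → I and G overlap.
H starts after I ends, so nothing later overlaps I either.
D starts before F ends → F and D overlap.
G starts before F ends → F and G overlap.
H starts after F ends, so nothing later overlaps F either.
G starts before D ends → D and G overlap.
H starts after D ends, so nothing later overlaps D either.
H starts after G ends, so nothing later overlaps G either.
J starts after H ends, so nothing later overlaps H either.
K starts before J ends → J and K overlap.

D & F, D & G, D & I, F & G, F & I, G & I, J & K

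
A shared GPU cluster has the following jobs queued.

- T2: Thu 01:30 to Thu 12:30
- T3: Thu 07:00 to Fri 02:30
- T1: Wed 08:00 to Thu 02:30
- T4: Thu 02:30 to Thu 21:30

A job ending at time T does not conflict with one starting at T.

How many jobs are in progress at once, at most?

3

Sweep the timeline, counting +1 at each start and −1 at each end (ends before starts at a tie):
Wed 08:00 start T1 → 1
Thu 01:30 start T2 → 2
Thu 02:30 end T1 → 1
Thu 02:30 start T4 → 2
Thu 07:00 start T3 → 3
Thu 12:30 end T2 → 2
Thu 21:30 end T4 → 1
Fri 02:30 end T3 → 0
Peak is 3, at Thu 07:00 (T2, T3, T4).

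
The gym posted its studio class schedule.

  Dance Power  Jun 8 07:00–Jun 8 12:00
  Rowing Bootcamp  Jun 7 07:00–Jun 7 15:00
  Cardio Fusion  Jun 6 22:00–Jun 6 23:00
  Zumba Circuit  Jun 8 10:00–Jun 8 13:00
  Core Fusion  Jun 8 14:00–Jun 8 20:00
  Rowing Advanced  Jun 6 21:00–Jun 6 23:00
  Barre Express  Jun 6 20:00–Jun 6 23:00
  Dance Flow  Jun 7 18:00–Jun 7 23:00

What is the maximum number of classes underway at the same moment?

Walk through starts and ends in time order (an end at T is processed before a start at T):
Jun 6 20:00 start Barre Express → 1
Jun 6 21:00 start Rowing Advanced → 2
Jun 6 22:00 start Cardio Fusion → 3
Jun 6 23:00 end Barre Express → 2
Jun 6 23:00 end Cardio Fusion → 1
Jun 6 23:00 end Rowing Advanced → 0
Jun 7 07:00 start Rowing Bootcamp → 1
Jun 7 15:00 end Rowing Bootcamp → 0
Jun 7 18:00 start Dance Flow → 1
Jun 7 23:00 end Dance Flow → 0
Jun 8 07:00 start Dance Power → 1
Jun 8 10:00 start Zumba Circuit → 2
Jun 8 12:00 end Dance Power → 1
Jun 8 13:00 end Zumba Circuit → 0
Jun 8 14:00 start Core Fusion → 1
Jun 8 20:00 end Core Fusion → 0
Peak is 3, at Jun 6 22:00 (Barre Express, Cardio Fusion, Rowing Advanced).

3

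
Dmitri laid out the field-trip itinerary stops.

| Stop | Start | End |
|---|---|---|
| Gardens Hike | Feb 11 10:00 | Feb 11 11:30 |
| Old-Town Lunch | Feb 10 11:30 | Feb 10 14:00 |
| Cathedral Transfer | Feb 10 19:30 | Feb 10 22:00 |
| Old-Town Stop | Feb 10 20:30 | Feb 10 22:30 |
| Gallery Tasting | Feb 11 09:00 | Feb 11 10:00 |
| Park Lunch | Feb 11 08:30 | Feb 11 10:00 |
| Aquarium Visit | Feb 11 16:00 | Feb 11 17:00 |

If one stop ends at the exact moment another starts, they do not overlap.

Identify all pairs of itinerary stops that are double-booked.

Cathedral Transfer & Old-Town Stop, Gallery Tasting & Park Lunch

Two intervals overlap when each starts before the other ends.
Sorted by start: Old-Town Lunch, Cathedral Transfer, Old-Town Stop, Park Lunch, Gallery Tasting, Gardens Hike, Aquarium Visit.
Cathedral Transfer starts after Old-Town Lunch ends — done with Old-Town Lunch.
Old-Town Stop starts before Cathedral Transfer ends → Cathedral Transfer and Old-Town Stop overlap.
Park Lunch starts after Cathedral Transfer ends — done with Cathedral Transfer.
Park Lunch starts after Old-Town Stop ends — done with Old-Town Stop.
Gallery Tasting starts before Park Lunch ends → Park Lunch and Gallery Tasting overlap.
Gardens Hike starts exactly when Park Lunch ends (back-to-back, no overlap) — done with Park Lunch.
Gardens Hike starts exactly when Gallery Tasting ends (back-to-back, no overlap) — done with Gallery Tasting.
Aquarium Visit starts after Gardens Hike ends.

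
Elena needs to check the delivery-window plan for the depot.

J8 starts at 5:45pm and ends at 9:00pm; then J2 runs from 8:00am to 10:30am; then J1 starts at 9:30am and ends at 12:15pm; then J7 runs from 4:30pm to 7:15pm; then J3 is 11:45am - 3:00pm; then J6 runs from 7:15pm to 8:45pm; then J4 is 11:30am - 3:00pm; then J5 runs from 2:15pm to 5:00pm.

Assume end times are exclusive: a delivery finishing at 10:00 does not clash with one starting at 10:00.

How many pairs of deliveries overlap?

Sorted by start: J2, J1, J4, J3, J5, J7, J8, J6.
J1 starts before J2 ends → J2 and J1 overlap.
J4 starts after J2 ends — done with J2.
J4 starts before J1 ends → J1 and J4 overlap.
J3 starts before J1 ends → J1 and J3 overlap.
J5 starts after J1 ends — done with J1.
J3 starts before J4 ends → J4 and J3 overlap.
J5 starts before J4 ends → J4 and J5 overlap.
J7 starts after J4 ends — done with J4.
J5 starts before J3 ends → J3 and J5 overlap.
J7 starts after J3 ends — done with J3.
J7 starts before J5 ends → J5 and J7 overlap.
J8 starts after J5 ends — done with J5.
J8 starts before J7 ends → J7 and J8 overlap.
J6 starts exactly when J7 ends (back-to-back, no overlap).
J6 starts before J8 ends → J8 and J6 overlap.
Overlapping pairs: J1 & J2, J1 & J3, J1 & J4, J3 & J4, J3 & J5, J4 & J5, J5 & J7, J6 & J8, J7 & J8 — 9 in total.

9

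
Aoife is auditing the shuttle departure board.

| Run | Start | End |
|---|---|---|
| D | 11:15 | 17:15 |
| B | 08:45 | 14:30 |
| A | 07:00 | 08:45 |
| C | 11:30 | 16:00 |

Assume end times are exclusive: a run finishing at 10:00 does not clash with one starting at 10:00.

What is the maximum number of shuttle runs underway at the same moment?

3

Sweep the timeline, counting +1 at each start and −1 at each end (ends before starts at a tie):
07:00 start A → 1
08:45 end A → 0
08:45 start B → 1
11:15 start D → 2
11:30 start C → 3
14:30 end B → 2
16:00 end C → 1
17:15 end D → 0
Peak is 3, at 11:30 (B, C, D).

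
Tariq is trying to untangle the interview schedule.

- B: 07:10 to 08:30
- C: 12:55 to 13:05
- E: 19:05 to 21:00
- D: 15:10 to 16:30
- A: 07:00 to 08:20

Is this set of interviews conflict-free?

No

Check each pair: they overlap iff neither finishes before the other starts.
Sorted by start: A, B, C, D, E.
B starts before A ends → A and B overlap.
That's a conflict, so the schedule is not conflict-free.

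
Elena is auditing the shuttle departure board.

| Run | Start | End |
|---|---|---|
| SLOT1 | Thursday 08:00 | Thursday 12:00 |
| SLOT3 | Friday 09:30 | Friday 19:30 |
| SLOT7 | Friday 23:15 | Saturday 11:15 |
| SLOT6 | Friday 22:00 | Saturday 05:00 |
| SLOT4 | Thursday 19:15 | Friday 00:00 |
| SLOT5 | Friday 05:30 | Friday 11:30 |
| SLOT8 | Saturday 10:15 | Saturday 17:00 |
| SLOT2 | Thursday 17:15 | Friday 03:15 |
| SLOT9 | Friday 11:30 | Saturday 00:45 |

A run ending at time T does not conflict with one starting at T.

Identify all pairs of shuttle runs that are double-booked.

SLOT2 & SLOT4, SLOT3 & SLOT5, SLOT3 & SLOT9, SLOT6 & SLOT7, SLOT6 & SLOT9, SLOT7 & SLOT8, SLOT7 & SLOT9

Check each pair: they overlap iff neither finishes before the other starts.
Sorted by start: SLOT1, SLOT2, SLOT4, SLOT5, SLOT3, SLOT9, SLOT6, SLOT7, SLOT8.
SLOT2 starts after SLOT1 ends — done with SLOT1.
SLOT4 starts before SLOT2 ends → SLOT2 and SLOT4 overlap.
SLOT5 starts after SLOT2 ends — done with SLOT2.
SLOT5 starts after SLOT4 ends — done with SLOT4.
SLOT3 starts before SLOT5 ends → SLOT5 and SLOT3 overlap.
SLOT9 starts exactly when SLOT5 ends (back-to-back, no overlap) — done with SLOT5.
SLOT9 starts before SLOT3 ends → SLOT3 and SLOT9 overlap.
SLOT6 starts after SLOT3 ends — done with SLOT3.
SLOT6 starts before SLOT9 ends → SLOT9 and SLOT6 overlap.
SLOT7 starts before SLOT9 ends → SLOT9 and SLOT7 overlap.
SLOT8 starts after SLOT9 ends.
SLOT7 starts before SLOT6 ends → SLOT6 and SLOT7 overlap.
SLOT8 starts after SLOT6 ends.
SLOT8 starts before SLOT7 ends → SLOT7 and SLOT8 overlap.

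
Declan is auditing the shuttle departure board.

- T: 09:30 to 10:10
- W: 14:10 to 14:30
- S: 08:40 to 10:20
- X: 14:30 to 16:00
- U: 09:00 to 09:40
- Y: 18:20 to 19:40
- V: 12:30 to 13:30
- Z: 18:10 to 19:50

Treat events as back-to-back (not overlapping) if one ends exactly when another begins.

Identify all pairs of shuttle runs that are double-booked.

Check each pair: they overlap iff neither finishes before the other starts.
Sorted by start: S, U, T, V, W, X, Z, Y.
U starts before S ends → S and U overlap.
T starts before S ends → S and T overlap.
V starts after S ends — done with S.
T starts before U ends → U and T overlap.
V starts after U ends — done with U.
V starts after T ends — done with T.
W starts after V ends — done with V.
X starts exactly when W ends (back-to-back, no overlap) — done with W.
Z starts after X ends — done with X.
Y starts before Z ends → Z and Y overlap.

S & T, S & U, T & U, Y & Z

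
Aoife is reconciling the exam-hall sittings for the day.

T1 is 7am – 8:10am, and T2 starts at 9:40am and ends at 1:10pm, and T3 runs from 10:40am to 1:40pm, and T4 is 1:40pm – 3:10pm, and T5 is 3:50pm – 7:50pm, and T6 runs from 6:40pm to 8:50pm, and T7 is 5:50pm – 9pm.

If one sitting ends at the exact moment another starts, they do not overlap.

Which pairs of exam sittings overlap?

T2 & T3, T5 & T6, T5 & T7, T6 & T7

Check each pair: they overlap iff neither finishes before the other starts.
Sorted by start: T1, T2, T3, T4, T5, T7, T6.
T2 starts after T1 ends, so T1 has no further overlaps.
T3 starts before T2 ends → T2 and T3 overlap.
T4 starts after T2 ends, so T2 has no further overlaps.
T4 starts exactly when T3 ends (back-to-back, no overlap), so T3 has no further overlaps.
T5 starts after T4 ends, so T4 has no further overlaps.
T7 starts before T5 ends → T5 and T7 overlap.
T6 starts before T5 ends → T5 and T6 overlap.
T6 starts before T7 ends → T7 and T6 overlap.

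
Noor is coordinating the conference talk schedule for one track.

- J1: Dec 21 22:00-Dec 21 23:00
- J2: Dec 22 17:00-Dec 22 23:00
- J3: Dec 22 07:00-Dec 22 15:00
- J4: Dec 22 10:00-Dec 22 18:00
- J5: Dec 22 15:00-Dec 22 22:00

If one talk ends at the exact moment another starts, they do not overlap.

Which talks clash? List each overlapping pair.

J2 & J4, J2 & J5, J3 & J4, J4 & J5

Sorted by start: J1, J3, J4, J5, J2.
J3 starts after J1 ends, so nothing later overlaps J1 either.
J4 starts before J3 ends → J3 and J4 overlap.
J5 starts exactly when J3 ends (back-to-back, no overlap), so nothing later overlaps J3 either.
J5 starts before J4 ends → J4 and J5 overlap.
J2 starts before J4 ends → J4 and J2 overlap.
J2 starts before J5 ends → J5 and J2 overlap.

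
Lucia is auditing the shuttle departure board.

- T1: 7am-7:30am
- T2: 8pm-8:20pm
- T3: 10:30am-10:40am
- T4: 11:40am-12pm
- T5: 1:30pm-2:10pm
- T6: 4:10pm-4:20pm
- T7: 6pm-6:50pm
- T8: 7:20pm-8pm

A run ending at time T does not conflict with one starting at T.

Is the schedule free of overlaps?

Yes

Sorted by start: T1, T3, T4, T5, T6, T7, T8, T2.
T3 starts after T1 ends; T1 is clear from here.
T4 starts after T3 ends; T3 is clear from here.
T5 starts after T4 ends; T4 is clear from here.
T6 starts after T5 ends; T5 is clear from here.
T7 starts after T6 ends; T6 is clear from here.
T8 starts after T7 ends; T7 is clear from here.
T2 starts exactly when T8 ends (back-to-back, no overlap).
Every pair is clear; the schedule has no overlaps.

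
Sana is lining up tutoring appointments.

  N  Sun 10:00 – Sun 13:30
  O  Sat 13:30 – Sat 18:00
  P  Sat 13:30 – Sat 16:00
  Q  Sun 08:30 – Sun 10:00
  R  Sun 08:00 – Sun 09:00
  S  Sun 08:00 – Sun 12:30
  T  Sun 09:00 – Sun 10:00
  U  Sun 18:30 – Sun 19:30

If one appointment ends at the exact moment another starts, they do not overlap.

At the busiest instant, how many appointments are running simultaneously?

3

Sort all start/end points and keep a running count:
Sat 13:30 start O → 1
Sat 13:30 start P → 2
Sat 16:00 end P → 1
Sat 18:00 end O → 0
Sun 08:00 start R → 1
Sun 08:00 start S → 2
Sun 08:30 start Q → 3
Sun 09:00 end R → 2
Sun 09:00 start T → 3
Sun 10:00 end Q → 2
Sun 10:00 end T → 1
Sun 10:00 start N → 2
Sun 12:30 end S → 1
Sun 13:30 end N → 0
Sun 18:30 start U → 1
Sun 19:30 end U → 0
Peak is 3, at Sun 08:30 (Q, R, S).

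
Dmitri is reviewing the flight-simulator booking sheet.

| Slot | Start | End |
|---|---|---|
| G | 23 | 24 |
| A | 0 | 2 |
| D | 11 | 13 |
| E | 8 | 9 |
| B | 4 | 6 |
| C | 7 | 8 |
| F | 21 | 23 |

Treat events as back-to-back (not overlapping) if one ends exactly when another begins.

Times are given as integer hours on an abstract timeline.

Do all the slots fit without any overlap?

Yes

Sorted by start: A, B, C, E, D, F, G.
B starts after A ends, so A has no further overlaps.
C starts after B ends, so B has no further overlaps.
E starts exactly when C ends (back-to-back, no overlap), so C has no further overlaps.
D starts after E ends, so E has no further overlaps.
F starts after D ends, so D has no further overlaps.
G starts exactly when F ends (back-to-back, no overlap).
Every pair is clear; the schedule has no overlaps.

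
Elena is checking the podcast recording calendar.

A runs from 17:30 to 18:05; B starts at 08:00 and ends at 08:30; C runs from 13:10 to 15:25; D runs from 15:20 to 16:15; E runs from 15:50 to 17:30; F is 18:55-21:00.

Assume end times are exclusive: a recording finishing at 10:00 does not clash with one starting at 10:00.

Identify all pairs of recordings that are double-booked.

C & D, D & E

Two intervals overlap when each starts before the other ends.
Sorted by start: B, C, D, E, A, F.
C starts after B ends, so nothing later overlaps B either.
D starts before C ends → C and D overlap.
E starts after C ends, so nothing later overlaps C either.
E starts before D ends → D and E overlap.
A starts after D ends, so nothing later overlaps D either.
A starts exactly when E ends (back-to-back, no overlap), so nothing later overlaps E either.
F starts after A ends.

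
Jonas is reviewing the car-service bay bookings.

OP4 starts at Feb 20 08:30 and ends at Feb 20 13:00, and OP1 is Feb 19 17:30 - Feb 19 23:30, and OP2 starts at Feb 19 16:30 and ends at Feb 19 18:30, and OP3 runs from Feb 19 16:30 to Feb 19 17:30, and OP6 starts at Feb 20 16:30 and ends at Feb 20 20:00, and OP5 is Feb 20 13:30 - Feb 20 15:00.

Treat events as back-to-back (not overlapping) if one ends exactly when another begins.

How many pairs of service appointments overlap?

Sorted by start: OP2, OP3, OP1, OP4, OP5, OP6.
OP3 starts before OP2 ends → OP2 and OP3 overlap.
OP1 starts before OP2 ends → OP2 and OP1 overlap.
OP4 starts after OP2 ends; OP2 is clear from here.
OP1 starts exactly when OP3 ends (back-to-back, no overlap); OP3 is clear from here.
OP4 starts after OP1 ends; OP1 is clear from here.
OP5 starts after OP4 ends; OP4 is clear from here.
OP6 starts after OP5 ends.
Overlapping pairs: OP1 & OP2, OP2 & OP3 — 2 in total.

2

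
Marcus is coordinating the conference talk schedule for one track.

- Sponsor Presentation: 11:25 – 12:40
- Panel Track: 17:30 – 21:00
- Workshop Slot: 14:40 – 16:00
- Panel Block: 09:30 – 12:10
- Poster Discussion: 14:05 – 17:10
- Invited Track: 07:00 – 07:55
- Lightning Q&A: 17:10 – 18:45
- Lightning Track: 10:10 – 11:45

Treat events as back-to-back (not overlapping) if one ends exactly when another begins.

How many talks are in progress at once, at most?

Walk through starts and ends in time order (an end at T is processed before a start at T):
07:00 start Invited Track → 1
07:55 end Invited Track → 0
09:30 start Panel Block → 1
10:10 start Lightning Track → 2
11:25 start Sponsor Presentation → 3
11:45 end Lightning Track → 2
12:10 end Panel Block → 1
12:40 end Sponsor Presentation → 0
14:05 start Poster Discussion → 1
14:40 start Workshop Slot → 2
16:00 end Workshop Slot → 1
17:10 end Poster Discussion → 0
17:10 start Lightning Q&A → 1
17:30 start Panel Track → 2
18:45 end Lightning Q&A → 1
21:00 end Panel Track → 0
Peak is 3, at 11:25 (Lightning Track, Panel Block, Sponsor Presentation).

3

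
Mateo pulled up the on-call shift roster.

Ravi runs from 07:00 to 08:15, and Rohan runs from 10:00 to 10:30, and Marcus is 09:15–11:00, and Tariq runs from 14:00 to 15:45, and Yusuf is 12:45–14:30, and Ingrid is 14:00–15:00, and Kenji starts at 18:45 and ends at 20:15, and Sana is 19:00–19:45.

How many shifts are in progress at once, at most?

Sort all start/end points and keep a running count:
07:00 start Ravi → 1
08:15 end Ravi → 0
09:15 start Marcus → 1
10:00 start Rohan → 2
10:30 end Rohan → 1
11:00 end Marcus → 0
12:45 start Yusuf → 1
14:00 start Ingrid → 2
14:00 start Tariq → 3
14:30 end Yusuf → 2
15:00 end Ingrid → 1
15:45 end Tariq → 0
18:45 start Kenji → 1
19:00 start Sana → 2
19:45 end Sana → 1
20:15 end Kenji → 0
Peak is 3, at 14:00 (Ingrid, Tariq, Yusuf).

3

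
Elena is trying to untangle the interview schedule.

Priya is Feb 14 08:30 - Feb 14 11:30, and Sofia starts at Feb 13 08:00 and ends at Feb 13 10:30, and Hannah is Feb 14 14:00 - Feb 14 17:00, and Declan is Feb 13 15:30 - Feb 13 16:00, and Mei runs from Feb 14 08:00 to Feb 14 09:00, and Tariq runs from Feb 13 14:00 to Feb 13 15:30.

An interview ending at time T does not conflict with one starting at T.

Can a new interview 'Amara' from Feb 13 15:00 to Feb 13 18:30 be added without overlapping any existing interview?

Sofia: ends Feb 13 10:30 at or before Amara starts Feb 13 15:00 → clear.
Tariq: starts Feb 13 14:00 before Amara ends Feb 13 18:30, and ends Feb 13 15:30 after Amara starts Feb 13 15:00 → overlap.
Declan: starts Feb 13 15:30 before Amara ends Feb 13 18:30, and ends Feb 13 16:00 after Amara starts Feb 13 15:00 → overlap.
Mei: starts Feb 14 08:00 at or after Amara ends Feb 13 18:30 → clear.
Priya: starts Feb 14 08:30 at or after Amara ends Feb 13 18:30 → clear.
Hannah: starts Feb 14 14:00 at or after Amara ends Feb 13 18:30 → clear.
Amara overlaps Tariq, Declan.

No — it overlaps Declan, Tariq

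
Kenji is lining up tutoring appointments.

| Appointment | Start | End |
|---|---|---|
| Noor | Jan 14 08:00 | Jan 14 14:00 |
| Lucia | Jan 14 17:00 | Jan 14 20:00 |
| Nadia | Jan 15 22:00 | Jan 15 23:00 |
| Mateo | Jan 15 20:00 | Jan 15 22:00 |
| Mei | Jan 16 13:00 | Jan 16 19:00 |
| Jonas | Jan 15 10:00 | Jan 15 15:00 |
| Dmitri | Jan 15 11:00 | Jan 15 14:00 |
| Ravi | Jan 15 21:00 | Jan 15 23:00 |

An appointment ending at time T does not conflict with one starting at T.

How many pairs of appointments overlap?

Sorted by start: Noor, Lucia, Jonas, Dmitri, Mateo, Ravi, Nadia, Mei.
Lucia starts after Noor ends, so Noor has no further overlaps.
Jonas starts after Lucia ends, so Lucia has no further overlaps.
Dmitri starts before Jonas ends → Jonas and Dmitri overlap.
Mateo starts after Jonas ends, so Jonas has no further overlaps.
Mateo starts after Dmitri ends, so Dmitri has no further overlaps.
Ravi starts before Mateo ends → Mateo and Ravi overlap.
Nadia starts exactly when Mateo ends (back-to-back, no overlap), so Mateo has no further overlaps.
Nadia starts before Ravi ends → Ravi and Nadia overlap.
Mei starts after Ravi ends.
Mei starts after Nadia ends.
Overlapping pairs: Dmitri & Jonas, Mateo & Ravi, Nadia & Ravi — 3 in total.

3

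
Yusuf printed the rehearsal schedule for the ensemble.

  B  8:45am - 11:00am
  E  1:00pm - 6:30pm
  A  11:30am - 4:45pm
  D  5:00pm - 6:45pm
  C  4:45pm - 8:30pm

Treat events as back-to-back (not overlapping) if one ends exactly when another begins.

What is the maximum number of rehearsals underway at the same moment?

3

Sort all start/end points and keep a running count:
8:45am start B → 1
11:00am end B → 0
11:30am start A → 1
1:00pm start E → 2
4:45pm end A → 1
4:45pm start C → 2
5:00pm start D → 3
6:30pm end E → 2
6:45pm end D → 1
8:30pm end C → 0
Peak is 3, at 5:00pm (C, D, E).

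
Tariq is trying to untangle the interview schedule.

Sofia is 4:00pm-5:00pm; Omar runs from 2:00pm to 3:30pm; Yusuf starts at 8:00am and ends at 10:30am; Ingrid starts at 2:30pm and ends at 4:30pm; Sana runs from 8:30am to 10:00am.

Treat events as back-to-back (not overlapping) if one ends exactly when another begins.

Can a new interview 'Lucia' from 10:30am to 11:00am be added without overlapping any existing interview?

Yusuf: ends 10:30am at or before Lucia starts 10:30am → clear.
Sana: ends 10:00am at or before Lucia starts 10:30am → clear.
Omar: starts 2:00pm at or after Lucia ends 11:00am → clear.
Ingrid: starts 2:30pm at or after Lucia ends 11:00am → clear.
Sofia: starts 4:00pm at or after Lucia ends 11:00am → clear.

Yes — the slot is free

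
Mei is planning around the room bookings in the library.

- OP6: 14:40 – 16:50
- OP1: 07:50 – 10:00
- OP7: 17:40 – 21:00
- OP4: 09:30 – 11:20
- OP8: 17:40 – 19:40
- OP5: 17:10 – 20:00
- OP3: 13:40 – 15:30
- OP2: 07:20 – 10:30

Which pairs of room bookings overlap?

OP1 & OP2, OP1 & OP4, OP2 & OP4, OP3 & OP6, OP5 & OP7, OP5 & OP8, OP7 & OP8

Check each pair: they overlap iff neither finishes before the other starts.
Sorted by start: OP2, OP1, OP4, OP3, OP6, OP5, OP7, OP8.
OP1 starts before OP2 ends → OP2 and OP1 overlap.
OP4 starts before OP2 ends → OP2 and OP4 overlap.
OP3 starts after OP2 ends — done with OP2.
OP4 starts before OP1 ends → OP1 and OP4 overlap.
OP3 starts after OP1 ends — done with OP1.
OP3 starts after OP4 ends — done with OP4.
OP6 starts before OP3 ends → OP3 and OP6 overlap.
OP5 starts after OP3 ends — done with OP3.
OP5 starts after OP6 ends — done with OP6.
OP7 starts before OP5 ends → OP5 and OP7 overlap.
OP8 starts before OP5 ends → OP5 and OP8 overlap.
OP8 starts before OP7 ends → OP7 and OP8 overlap.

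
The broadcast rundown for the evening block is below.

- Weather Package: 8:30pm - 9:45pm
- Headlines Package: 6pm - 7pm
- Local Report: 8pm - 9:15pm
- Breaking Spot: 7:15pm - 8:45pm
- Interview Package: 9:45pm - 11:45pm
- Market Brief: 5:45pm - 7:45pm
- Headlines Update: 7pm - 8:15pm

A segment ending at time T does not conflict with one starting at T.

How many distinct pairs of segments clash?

8

Sorted by start: Market Brief, Headlines Package, Headlines Update, Breaking Spot, Local Report, Weather Package, Interview Package.
Headlines Package starts before Market Brief ends → Market Brief and Headlines Package overlap.
Headlines Update starts before Market Brief ends → Market Brief and Headlines Update overlap.
Breaking Spot starts before Market Brief ends → Market Brief and Breaking Spot overlap.
Local Report starts after Market Brief ends; Market Brief is clear from here.
Headlines Update starts exactly when Headlines Package ends (back-to-back, no overlap); Headlines Package is clear from here.
Breaking Spot starts before Headlines Update ends → Headlines Update and Breaking Spot overlap.
Local Report starts before Headlines Update ends → Headlines Update and Local Report overlap.
Weather Package starts after Headlines Update ends; Headlines Update is clear from here.
Local Report starts before Breaking Spot ends → Breaking Spot and Local Report overlap.
Weather Package starts before Breaking Spot ends → Breaking Spot and Weather Package overlap.
Interview Package starts after Breaking Spot ends.
Weather Package starts before Local Report ends → Local Report and Weather Package overlap.
Interview Package starts after Local Report ends.
Interview Package starts exactly when Weather Package ends (back-to-back, no overlap).
Overlapping pairs: Breaking Spot & Headlines Update, Breaking Spot & Local Report, Breaking Spot & Market Brief, Breaking Spot & Weather Package, Headlines Package & Market Brief, Headlines Update & Local Report, Headlines Update & Market Brief, Local Report & Weather Package — 8 in total.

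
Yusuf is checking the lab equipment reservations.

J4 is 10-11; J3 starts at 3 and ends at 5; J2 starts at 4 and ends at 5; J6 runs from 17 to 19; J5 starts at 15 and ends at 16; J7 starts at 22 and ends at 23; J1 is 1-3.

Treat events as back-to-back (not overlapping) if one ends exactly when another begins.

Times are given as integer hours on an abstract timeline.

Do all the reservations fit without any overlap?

Sorted by start: J1, J3, J2, J4, J5, J6, J7.
J3 starts exactly when J1 ends (back-to-back, no overlap), so J1 has no further overlaps.
J2 starts before J3 ends → J3 and J2 overlap.
That's a conflict, so the schedule is not conflict-free.

No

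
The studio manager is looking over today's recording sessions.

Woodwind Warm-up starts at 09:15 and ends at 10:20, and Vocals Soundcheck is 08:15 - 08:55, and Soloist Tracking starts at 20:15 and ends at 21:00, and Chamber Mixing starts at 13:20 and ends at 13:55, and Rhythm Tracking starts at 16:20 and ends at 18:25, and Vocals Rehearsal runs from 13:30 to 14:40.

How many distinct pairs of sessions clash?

Sorted by start: Vocals Soundcheck, Woodwind Warm-up, Chamber Mixing, Vocals Rehearsal, Rhythm Tracking, Soloist Tracking.
Woodwind Warm-up starts after Vocals Soundcheck ends — done with Vocals Soundcheck.
Chamber Mixing starts after Woodwind Warm-up ends — done with Woodwind Warm-up.
Vocals Rehearsal starts before Chamber Mixing ends → Chamber Mixing and Vocals Rehearsal overlap.
Rhythm Tracking starts after Chamber Mixing ends — done with Chamber Mixing.
Rhythm Tracking starts after Vocals Rehearsal ends — done with Vocals Rehearsal.
Soloist Tracking starts after Rhythm Tracking ends.
Overlapping pairs: Chamber Mixing & Vocals Rehearsal — 1 in total.

1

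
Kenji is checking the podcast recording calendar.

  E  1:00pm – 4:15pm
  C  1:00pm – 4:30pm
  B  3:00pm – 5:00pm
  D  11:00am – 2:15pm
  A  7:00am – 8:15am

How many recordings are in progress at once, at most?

3

Sort all start/end points and keep a running count:
7:00am start A → 1
8:15am end A → 0
11:00am start D → 1
1:00pm start C → 2
1:00pm start E → 3
2:15pm end D → 2
3:00pm start B → 3
4:15pm end E → 2
4:30pm end C → 1
5:00pm end B → 0
Peak is 3, at 1:00pm (C, D, E).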